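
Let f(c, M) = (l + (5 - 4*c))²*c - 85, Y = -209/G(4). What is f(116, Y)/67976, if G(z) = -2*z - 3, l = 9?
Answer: 23489915/67976 ≈ 345.56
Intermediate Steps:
G(z) = -3 - 2*z
Y = 19 (Y = -209/(-3 - 2*4) = -209/(-3 - 8) = -209/(-11) = -209*(-1/11) = 19)
f(c, M) = -85 + c*(14 - 4*c)² (f(c, M) = (9 + (5 - 4*c))²*c - 85 = (14 - 4*c)²*c - 85 = c*(14 - 4*c)² - 85 = -85 + c*(14 - 4*c)²)
f(116, Y)/67976 = (-85 + 4*116*(7 - 2*116)²)/67976 = (-85 + 4*116*(7 - 232)²)*(1/67976) = (-85 + 4*116*(-225)²)*(1/67976) = (-85 + 4*116*50625)*(1/67976) = (-85 + 23490000)*(1/67976) = 23489915*(1/67976) = 23489915/67976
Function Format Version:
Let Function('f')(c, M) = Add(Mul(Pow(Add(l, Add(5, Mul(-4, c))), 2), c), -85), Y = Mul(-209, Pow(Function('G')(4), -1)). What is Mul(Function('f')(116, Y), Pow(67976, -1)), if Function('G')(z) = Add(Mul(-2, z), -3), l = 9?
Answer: Rational(23489915, 67976) ≈ 345.56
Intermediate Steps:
Function('G')(z) = Add(-3, Mul(-2, z))
Y = 19 (Y = Mul(-209, Pow(Add(-3, Mul(-2, 4)), -1)) = Mul(-209, Pow(Add(-3, -8), -1)) = Mul(-209, Pow(-11, -1)) = Mul(-209, Rational(-1, 11)) = 19)
Function('f')(c, M) = Add(-85, Mul(c, Pow(Add(14, Mul(-4, c)), 2))) (Function('f')(c, M) = Add(Mul(Pow(Add(9, Add(5, Mul(-4, c))), 2), c), -85) = Add(Mul(Pow(Add(14, Mul(-4, c)), 2), c), -85) = Add(Mul(c, Pow(Add(14, Mul(-4, c)), 2)), -85) = Add(-85, Mul(c, Pow(Add(14, Mul(-4, c)), 2))))
Mul(Function('f')(116, Y), Pow(67976, -1)) = Mul(Add(-85, Mul(4, 116, Pow(Add(7, Mul(-2, 116)), 2))), Pow(67976, -1)) = Mul(Add(-85, Mul(4, 116, Pow(Add(7, -232), 2))), Rational(1, 67976)) = Mul(Add(-85, Mul(4, 116, Pow(-225, 2))), Rational(1, 67976)) = Mul(Add(-85, Mul(4, 116, 50625)), Rational(1, 67976)) = Mul(Add(-85, 23490000), Rational(1, 67976)) = Mul(23489915, Rational(1, 67976)) = Rational(23489915, 67976)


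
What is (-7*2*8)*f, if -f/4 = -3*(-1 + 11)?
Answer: -13440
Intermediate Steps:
f = 120 (f = -(-12)*(-1 + 11) = -(-12)*10 = -4*(-30) = 120)
(-7*2*8)*f = (-7*2*8)*120 = -14*8*120 = -112*120 = -13440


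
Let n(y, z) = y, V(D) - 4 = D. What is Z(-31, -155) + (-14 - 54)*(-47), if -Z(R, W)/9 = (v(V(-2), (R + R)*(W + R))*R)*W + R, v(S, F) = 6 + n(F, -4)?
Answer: -498957335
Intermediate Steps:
V(D) = 4 + D
v(S, F) = 6 + F
Z(R, W) = -9*R - 9*R*W*(6 + 2*R*(R + W)) (Z(R, W) = -9*(((6 + (R + R)*(W + R))*R)*W + R) = -9*(((6 + (2*R)*(R + W))*R)*W + R) = -9*(((6 + 2*R*(R + W))*R)*W + R) = -9*((R*(6 + 2*R*(R + W)))*W + R) = -9*(R*W*(6 + 2*R*(R + W)) + R) = -9*(R + R*W*(6 + 2*R*(R + W))) = -9*R - 9*R*W*(6 + 2*R*(R + W)))
Z(-31, -155) + (-14 - 54)*(-47) = -9*(-31)*(1 + 2*(-155)*(3 - 31*(-31 - 155))) + (-14 - 54)*(-47) = -9*(-31)*(1 + 2*(-155)*(3 - 31*(-186))) - 68*(-47) = -9*(-31)*(1 + 2*(-155)*(3 + 5766)) + 3196 = -9*(-31)*(1 + 2*(-155)*5769) + 3196 = -9*(-31)*(1 - 1788390) + 3196 = -9*(-31)*(-1788389) + 3196 = -498960531 + 3196 = -498957335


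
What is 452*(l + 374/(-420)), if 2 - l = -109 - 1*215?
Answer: 15429698/105 ≈ 1.4695e+5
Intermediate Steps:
l = 326 (l = 2 - (-109 - 1*215) = 2 - (-109 - 215) = 2 - 1*(-324) = 2 + 324 = 326)
452*(l + 374/(-420)) = 452*(326 + 374/(-420)) = 452*(326 + 374*(-1/420)) = 452*(326 - 187/210) = 452*(68273/210) = 15429698/105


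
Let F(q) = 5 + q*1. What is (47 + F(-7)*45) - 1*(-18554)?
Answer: 18511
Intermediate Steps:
F(q) = 5 + q
(47 + F(-7)*45) - 1*(-18554) = (47 + (5 - 7)*45) - 1*(-18554) = (47 - 2*45) + 18554 = (47 - 90) + 18554 = -43 + 18554 = 18511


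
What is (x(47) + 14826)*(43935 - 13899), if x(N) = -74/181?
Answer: 80599563552/181 ≈ 4.4530e+8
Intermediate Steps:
x(N) = -74/181 (x(N) = -74*1/181 = -74/181)
(x(47) + 14826)*(43935 - 13899) = (-74/181 + 14826)*(43935 - 13899) = (2683432/181)*30036 = 80599563552/181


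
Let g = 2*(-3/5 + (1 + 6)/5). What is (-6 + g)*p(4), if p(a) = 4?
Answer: -88/5 ≈ -17.600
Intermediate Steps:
g = 8/5 (g = 2*(-3*⅕ + 7*(⅕)) = 2*(-⅗ + 7/5) = 2*(⅘) = 8/5 ≈ 1.6000)
(-6 + g)*p(4) = (-6 + 8/5)*4 = -22/5*4 = -88/5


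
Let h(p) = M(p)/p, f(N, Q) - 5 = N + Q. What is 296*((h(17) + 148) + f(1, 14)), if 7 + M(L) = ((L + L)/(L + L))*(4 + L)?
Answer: 849520/17 ≈ 49972.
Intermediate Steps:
f(N, Q) = 5 + N + Q (f(N, Q) = 5 + (N + Q) = 5 + N + Q)
M(L) = -3 + L (M(L) = -7 + ((L + L)/(L + L))*(4 + L) = -7 + ((2*L)/((2*L)))*(4 + L) = -7 + ((2*L)*(1/(2*L)))*(4 + L) = -7 + 1*(4 + L) = -7 + (4 + L) = -3 + L)
h(p) = (-3 + p)/p
296*((h(17) + 148) + f(1, 14)) = 296*(((-3 + 17)/17 + 148) + (5 + 1 + 14)) = 296*(((1/17)*14 + 148) + 20) = 296*((14/17 + 148) + 20) = 296*(2530/17 + 20) = 296*(2870/17) = 849520/17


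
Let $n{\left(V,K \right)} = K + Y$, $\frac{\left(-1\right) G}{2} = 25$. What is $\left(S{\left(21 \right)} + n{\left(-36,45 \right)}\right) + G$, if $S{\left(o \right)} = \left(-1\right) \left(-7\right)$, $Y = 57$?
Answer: $59$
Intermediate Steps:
$G = -50$ ($G = \left(-2\right) 25 = -50$)
$S{\left(o \right)} = 7$
$n{\left(V,K \right)} = 57 + K$ ($n{\left(V,K \right)} = K + 57 = 57 + K$)
$\left(S{\left(21 \right)} + n{\left(-36,45 \right)}\right) + G = \left(7 + \left(57 + 45\right)\right) - 50 = \left(7 + 102\right) - 50 = 109 - 50 = 59$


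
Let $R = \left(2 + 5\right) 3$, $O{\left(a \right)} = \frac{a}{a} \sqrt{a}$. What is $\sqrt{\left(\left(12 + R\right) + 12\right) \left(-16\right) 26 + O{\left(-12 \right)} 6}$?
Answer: $2 \sqrt{-4680 + 3 i \sqrt{3}} \approx 0.075955 + 136.82 i$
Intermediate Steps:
$O{\left(a \right)} = \sqrt{a}$ ($O{\left(a \right)} = 1 \sqrt{a} = \sqrt{a}$)
$R = 21$ ($R = 7 \cdot 3 = 21$)
$\sqrt{\left(\left(12 + R\right) + 12\right) \left(-16\right) 26 + O{\left(-12 \right)} 6} = \sqrt{\left(\left(12 + 21\right) + 12\right) \left(-16\right) 26 + \sqrt{-12} \cdot 6} = \sqrt{\left(33 + 12\right) \left(-16\right) 26 + 2 i \sqrt{3} \cdot 6} = \sqrt{45 \left(-16\right) 26 + 12 i \sqrt{3}} = \sqrt{\left(-720\right) 26 + 12 i \sqrt{3}} = \sqrt{-18720 + 12 i \sqrt{3}}$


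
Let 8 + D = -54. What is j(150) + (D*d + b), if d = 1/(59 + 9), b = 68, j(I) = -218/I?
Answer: 167369/2550 ≈ 65.635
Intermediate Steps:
D = -62 (D = -8 - 54 = -62)
d = 1/68 ≈ 0.014706
j(150) + (D*d + b) = -218/150 + (-62*1/68 + 68) = -218*1/150 + (-31/34 + 68) = -109/75 + 2281/34 = 167369/2550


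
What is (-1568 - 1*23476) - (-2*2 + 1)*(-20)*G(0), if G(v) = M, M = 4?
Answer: -25284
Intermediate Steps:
G(v) = 4
(-1568 - 1*23476) - (-2*2 + 1)*(-20)*G(0) = (-1568 - 1*23476) - (-2*2 + 1)*(-20)*4 = (-1568 - 23476) - (-4 + 1)*(-20)*4 = -25044 - (-3*(-20))*4 = -25044 - 60*4 = -25044 - 1*240 = -25044 - 240 = -25284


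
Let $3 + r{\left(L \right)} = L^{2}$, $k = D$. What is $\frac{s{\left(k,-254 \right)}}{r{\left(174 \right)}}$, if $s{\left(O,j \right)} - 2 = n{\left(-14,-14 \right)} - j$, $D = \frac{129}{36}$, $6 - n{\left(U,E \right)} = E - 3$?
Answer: $\frac{93}{10091} \approx 0.0092161$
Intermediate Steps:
$n{\left(U,E \right)} = 9 - E$ ($n{\left(U,E \right)} = 6 - \left(E - 3\right) = 6 - \left(-3 + E\right) = 9 - E$)
$D = \frac{43}{12}$ ($D = 129 \cdot \frac{1}{36} = \frac{43}{12} \approx 3.5833$)
$k = \frac{43}{12} \approx 3.5833$
$s{\left(O,j \right)} = 25 - j$ ($s{\left(O,j \right)} = 2 - \left(-23 + j\right) = 25 - j$)
$r{\left(L \right)} = -3 + L^{2}$
$\frac{s{\left(k,-254 \right)}}{r{\left(174 \right)}} = \frac{25 - -254}{-3 + 174^{2}} = \frac{25 + 254}{-3 + 30276} = \frac{279}{30273} = 279 \cdot \frac{1}{30273} = \frac{93}{10091}$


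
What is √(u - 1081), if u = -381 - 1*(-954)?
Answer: 2*I*√127 ≈ 22.539*I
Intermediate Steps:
u = 573 (u = -381 + 954 = 573)
√(u - 1081) = √(573 - 1081) = √(-508) = 2*I*√127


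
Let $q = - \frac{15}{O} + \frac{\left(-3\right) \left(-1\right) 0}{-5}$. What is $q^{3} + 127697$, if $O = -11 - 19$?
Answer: $\frac{1021577}{8} \approx 1.277 \cdot 10^{5}$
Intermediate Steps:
$O = -30$ ($O = -11 - 19 = -30$)
$q = \frac{1}{2}$ ($q = - \frac{15}{-30} + \frac{\left(-3\right) \left(-1\right) 0}{-5} = \left(-15\right) \left(- \frac{1}{30}\right) + 3 \cdot 0 \left(- \frac{1}{5}\right) = \frac{1}{2} + 0 \left(- \frac{1}{5}\right) = \frac{1}{2} + 0 = \frac{1}{2} \approx 0.5$)
$q^{3} + 127697 = \left(\frac{1}{2}\right)^{3} + 127697 = \frac{1}{8} + 127697 = \frac{1021577}{8}$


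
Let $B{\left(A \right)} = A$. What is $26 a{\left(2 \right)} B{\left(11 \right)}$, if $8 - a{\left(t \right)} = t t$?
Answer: $1144$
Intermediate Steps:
$a{\left(t \right)} = 8 - t^{2}$ ($a{\left(t \right)} = 8 - t t = 8 - t^{2}$)
$26 a{\left(2 \right)} B{\left(11 \right)} = 26 \left(8 - 2^{2}\right) 11 = 26 \left(8 - 4\right) 11 = 26 \cdot 4 \cdot 11 = 104 \cdot 11 = 1144$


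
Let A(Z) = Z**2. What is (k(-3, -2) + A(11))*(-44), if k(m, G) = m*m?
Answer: -5720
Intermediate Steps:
k(m, G) = m**2
(k(-3, -2) + A(11))*(-44) = ((-3)**2 + 11**2)*(-44) = (9 + 121)*(-44) = 130*(-44) = -5720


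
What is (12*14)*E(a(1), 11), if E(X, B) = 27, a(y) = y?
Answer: 4536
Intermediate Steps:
(12*14)*E(a(1), 11) = (12*14)*27 = 168*27 = 4536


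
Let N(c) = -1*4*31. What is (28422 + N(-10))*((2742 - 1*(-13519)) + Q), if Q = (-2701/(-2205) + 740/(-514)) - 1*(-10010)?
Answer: 421279681838716/566685 ≈ 7.4341e+8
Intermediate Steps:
Q = 5672395157/566685 (Q = (-2701*(-1/2205) + 740*(-1/514)) + 10010 = (2701/2205 - 370/257) + 10010 = -121693/566685 + 10010 = 5672395157/566685 ≈ 10010.)
N(c) = -124 (N(c) = -4*31 = -124)
(28422 + N(-10))*((2742 - 1*(-13519)) + Q) = (28422 - 124)*((2742 - 1*(-13519)) + 5672395157/566685) = 28298*((2742 + 13519) + 5672395157/566685) = 28298*(16261 + 5672395157/566685) = 28298*(14887259942/566685) = 421279681838716/566685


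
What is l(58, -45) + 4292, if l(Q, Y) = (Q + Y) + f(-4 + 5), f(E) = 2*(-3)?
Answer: 4299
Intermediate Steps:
f(E) = -6
l(Q, Y) = -6 + Q + Y (l(Q, Y) = (Q + Y) - 6 = -6 + Q + Y)
l(58, -45) + 4292 = (-6 + 58 - 45) + 4292 = 7 + 4292 = 4299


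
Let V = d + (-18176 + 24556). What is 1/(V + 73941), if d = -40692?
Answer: 1/39629 ≈ 2.5234e-5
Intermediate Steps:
V = -34312 (V = -40692 + (-18176 + 24556) = -40692 + 6380 = -34312)
1/(V + 73941) = 1/(-34312 + 73941) = 1/39629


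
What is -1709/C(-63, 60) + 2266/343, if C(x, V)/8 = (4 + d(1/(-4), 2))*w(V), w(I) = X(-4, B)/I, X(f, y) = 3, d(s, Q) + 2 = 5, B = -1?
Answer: -414173/686 ≈ -603.75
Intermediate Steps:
d(s, Q) = 3 (d(s, Q) = -2 + 5 = 3)
w(I) = 3/I
C(x, V) = 168/V (C(x, V) = 8*((4 + 3)*(3/V)) = 8*(7*(3/V)) = 8*(21/V) = 168/V)
-1709/C(-63, 60) + 2266/343 = -1709/(168/60) + 2266/343 = -1709/(168*(1/60)) + 2266*(1/343) = -1709/14/5 + 2266/343 = -1709*5/14 + 2266/343 = -8545/14 + 2266/343 = -414173/686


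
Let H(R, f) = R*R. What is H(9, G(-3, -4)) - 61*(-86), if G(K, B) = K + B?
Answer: 5327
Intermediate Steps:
G(K, B) = B + K
H(R, f) = R²
H(9, G(-3, -4)) - 61*(-86) = 9² - 61*(-86) = 81 + 5246 = 5327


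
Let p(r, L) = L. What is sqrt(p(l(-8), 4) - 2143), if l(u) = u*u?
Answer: I*sqrt(2139) ≈ 46.249*I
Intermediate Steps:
l(u) = u**2
sqrt(p(l(-8), 4) - 2143) = sqrt(4 - 2143) = sqrt(-2139) = I*sqrt(2139)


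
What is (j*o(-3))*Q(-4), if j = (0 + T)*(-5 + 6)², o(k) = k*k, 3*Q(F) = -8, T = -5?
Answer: 120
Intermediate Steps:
Q(F) = -8/3 (Q(F) = (⅓)*(-8) = -8/3)
o(k) = k²
j = -5 (j = (0 - 5)*(-5 + 6)² = -5*1² = -5*1 = -5)
(j*o(-3))*Q(-4) = -5*(-3)²*(-8/3) = -5*9*(-8/3) = -45*(-8/3) = 120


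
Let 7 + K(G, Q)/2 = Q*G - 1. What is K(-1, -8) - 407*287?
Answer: -116809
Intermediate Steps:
K(G, Q) = -16 + 2*G*Q (K(G, Q) = -14 + 2*(Q*G - 1) = -14 + 2*(G*Q - 1) = -14 + 2*(-1 + G*Q) = -14 + (-2 + 2*G*Q) = -16 + 2*G*Q)
K(-1, -8) - 407*287 = (-16 + 2*(-1)*(-8)) - 407*287 = (-16 + 16) - 116809 = 0 - 116809 = -116809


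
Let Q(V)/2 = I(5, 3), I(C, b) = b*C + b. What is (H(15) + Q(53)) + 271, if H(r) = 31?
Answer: 338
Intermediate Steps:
I(C, b) = b + C*b (I(C, b) = C*b + b = b + C*b)
Q(V) = 36 (Q(V) = 2*(3*(1 + 5)) = 2*(3*6) = 2*18 = 36)
(H(15) + Q(53)) + 271 = (31 + 36) + 271 = 67 + 271 = 338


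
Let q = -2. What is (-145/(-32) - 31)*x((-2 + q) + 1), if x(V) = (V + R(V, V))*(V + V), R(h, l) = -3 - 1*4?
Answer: -12705/8 ≈ -1588.1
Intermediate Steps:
R(h, l) = -7 (R(h, l) = -3 - 4 = -7)
x(V) = 2*V*(-7 + V) (x(V) = (V - 7)*(V + V) = (-7 + V)*(2*V) = 2*V*(-7 + V))
(-145/(-32) - 31)*x((-2 + q) + 1) = (-145/(-32) - 31)*(2*((-2 - 2) + 1)*(-7 + ((-2 - 2) + 1))) = (-145*(-1/32) - 31)*(2*(-4 + 1)*(-7 + (-4 + 1))) = (145/32 - 31)*(2*(-3)*(-7 - 3)) = -847*(-3)*(-10)/16 = -847/32*60 = -12705/8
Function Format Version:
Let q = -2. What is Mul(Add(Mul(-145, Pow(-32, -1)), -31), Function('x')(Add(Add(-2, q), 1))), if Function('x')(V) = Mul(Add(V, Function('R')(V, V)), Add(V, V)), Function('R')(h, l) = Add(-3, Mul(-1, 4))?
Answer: Rational(-12705, 8) ≈ -1588.1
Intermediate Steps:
Function('R')(h, l) = -7 (Function('R')(h, l) = Add(-3, -4) = -7)
Function('x')(V) = Mul(2, V, Add(-7, V)) (Function('x')(V) = Mul(Add(V, -7), Add(V, V)) = Mul(Add(-7, V), Mul(2, V)) = Mul(2, V, Add(-7, V)))
Mul(Add(Mul(-145, Pow(-32, -1)), -31), Function('x')(Add(Add(-2, q), 1))) = Mul(Add(Mul(-145, Pow(-32, -1)), -31), Mul(2, Add(Add(-2, -2), 1), Add(-7, Add(Add(-2, -2), 1)))) = Mul(Add(Mul(-145, Rational(-1, 32)), -31), Mul(2, Add(-4, 1), Add(-7, Add(-4, 1)))) = Mul(Add(Rational(145, 32), -31), Mul(2, -3, Add(-7, -3))) = Mul(Rational(-847, 32), Mul(2, -3, -10)) = Mul(Rational(-847, 32), 60) = Rational(-12705, 8)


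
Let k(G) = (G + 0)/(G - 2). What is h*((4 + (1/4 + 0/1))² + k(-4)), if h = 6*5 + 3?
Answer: 9889/16 ≈ 618.06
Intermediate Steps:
k(G) = G/(-2 + G)
h = 33 (h = 30 + 3 = 33)
h*((4 + (1/4 + 0/1))² + k(-4)) = 33*((4 + (1/4 + 0/1))² - 4/(-2 - 4)) = 33*((4 + (1*(¼) + 0*1))² - 4/(-6)) = 33*((4 + (¼ + 0))² - 4*(-⅙)) = 33*((4 + ¼)² + ⅔) = 33*((17/4)² + ⅔) = 33*(289/16 + ⅔) = 33*(899/48) = 9889/16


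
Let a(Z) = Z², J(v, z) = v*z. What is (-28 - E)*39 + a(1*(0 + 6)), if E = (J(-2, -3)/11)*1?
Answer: -11850/11 ≈ -1077.3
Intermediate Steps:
E = 6/11 (E = (-2*(-3)/11)*1 = (6*(1/11))*1 = (6/11)*1 = 6/11 ≈ 0.54545)
(-28 - E)*39 + a(1*(0 + 6)) = (-28 - 1*6/11)*39 + (1*(0 + 6))² = (-28 - 6/11)*39 + (1*6)² = -314/11*39 + 6² = -12246/11 + 36 = -11850/11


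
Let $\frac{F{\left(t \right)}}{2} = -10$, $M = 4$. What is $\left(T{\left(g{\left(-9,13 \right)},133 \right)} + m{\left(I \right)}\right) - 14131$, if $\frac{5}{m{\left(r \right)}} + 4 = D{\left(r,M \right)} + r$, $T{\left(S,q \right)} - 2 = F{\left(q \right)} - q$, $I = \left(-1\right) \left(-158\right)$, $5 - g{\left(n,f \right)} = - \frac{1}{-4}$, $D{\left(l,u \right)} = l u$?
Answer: $- \frac{11225647}{786} \approx -14282.0$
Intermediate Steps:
$F{\left(t \right)} = -20$ ($F{\left(t \right)} = 2 \left(-10\right) = -20$)
$g{\left(n,f \right)} = \frac{19}{4}$ ($g{\left(n,f \right)} = 5 - - \frac{1}{-4} = 5 - \left(-1\right) \left(- \frac{1}{4}\right) = 5 - \frac{1}{4} = \frac{19}{4}$)
$I = 158$
$T{\left(S,q \right)} = -18 - q$ ($T{\left(S,q \right)} = 2 - \left(20 + q\right) = -18 - q$)
$m{\left(r \right)} = \frac{5}{-4 + 5 r}$ ($m{\left(r \right)} = \frac{5}{-4 + \left(r 4 + r\right)} = \frac{5}{-4 + \left(4 r + r\right)} = \frac{5}{-4 + 5 r}$)
$\left(T{\left(g{\left(-9,13 \right)},133 \right)} + m{\left(I \right)}\right) - 14131 = \left(\left(-18 - 133\right) + \frac{5}{-4 + 5 \cdot 158}\right) - 14131 = \left(\left(-18 - 133\right) + \frac{5}{-4 + 790}\right) - 14131 = \left(-151 + \frac{5}{786}\right) - 14131 = - \frac{118681}{786} - 14131 = - \frac{11225647}{786}$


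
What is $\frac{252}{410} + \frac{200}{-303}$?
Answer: $- \frac{2822}{62115} \approx -0.045432$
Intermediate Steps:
$\frac{252}{410} + \frac{200}{-303} = 252 \cdot \frac{1}{410} + 200 \left(- \frac{1}{303}\right) = \frac{126}{205} - \frac{200}{303} = - \frac{2822}{62115}$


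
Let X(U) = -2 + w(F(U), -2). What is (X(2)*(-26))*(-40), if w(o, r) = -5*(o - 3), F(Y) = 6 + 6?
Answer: -48880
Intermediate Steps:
F(Y) = 12
w(o, r) = 15 - 5*o (w(o, r) = -5*(-3 + o) = 15 - 5*o)
X(U) = -47 (X(U) = -2 + (15 - 5*12) = -2 + (15 - 60) = -2 - 45 = -47)
(X(2)*(-26))*(-40) = -47*(-26)*(-40) = 1222*(-40) = -48880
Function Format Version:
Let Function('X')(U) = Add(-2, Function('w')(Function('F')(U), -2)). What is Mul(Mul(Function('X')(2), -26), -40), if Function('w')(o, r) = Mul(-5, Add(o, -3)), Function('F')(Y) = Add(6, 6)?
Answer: -48880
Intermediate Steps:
Function('F')(Y) = 12
Function('w')(o, r) = Add(15, Mul(-5, o)) (Function('w')(o, r) = Mul(-5, Add(-3, o)) = Add(15, Mul(-5, o)))
Function('X')(U) = -47 (Function('X')(U) = Add(-2, Add(15, Mul(-5, 12))) = Add(-2, Add(15, -60)) = Add(-2, -45) = -47)
Mul(Mul(Function('X')(2), -26), -40) = Mul(Mul(-47, -26), -40) = Mul(1222, -40) = -48880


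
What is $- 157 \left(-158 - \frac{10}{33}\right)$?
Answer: $\frac{820168}{33} \approx 24854.0$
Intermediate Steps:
$- 157 \left(-158 - \frac{10}{33}\right) = \left(-157\right) \left(- \frac{5224}{33}\right) = \frac{820168}{33}$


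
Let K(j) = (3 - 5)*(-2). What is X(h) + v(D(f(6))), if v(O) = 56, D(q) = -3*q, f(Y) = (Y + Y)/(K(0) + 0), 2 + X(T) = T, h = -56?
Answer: -2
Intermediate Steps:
X(T) = -2 + T
K(j) = 4 (K(j) = -2*(-2) = 4)
f(Y) = Y/2 (f(Y) = (Y + Y)/(4 + 0) = (2*Y)/4 = (2*Y)*(¼) = Y/2)
X(h) + v(D(f(6))) = (-2 - 56) + 56 = -58 + 56 = -2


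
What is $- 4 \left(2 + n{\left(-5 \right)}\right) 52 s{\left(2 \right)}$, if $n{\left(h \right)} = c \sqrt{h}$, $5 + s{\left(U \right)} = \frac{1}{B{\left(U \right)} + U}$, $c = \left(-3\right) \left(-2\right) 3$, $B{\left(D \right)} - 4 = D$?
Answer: $2028 + 18252 i \sqrt{5} \approx 2028.0 + 40813.0 i$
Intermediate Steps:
$B{\left(D \right)} = 4 + D$
$c = 18$ ($c = 6 \cdot 3 = 18$)
$s{\left(U \right)} = -5 + \frac{1}{4 + 2 U}$ ($s{\left(U \right)} = -5 + \frac{1}{\left(4 + U\right) + U} = -5 + \frac{1}{4 + 2 U}$)
$n{\left(h \right)} = 18 \sqrt{h}$
$- 4 \left(2 + n{\left(-5 \right)}\right) 52 s{\left(2 \right)} = - 4 \left(2 + 18 \sqrt{-5}\right) 52 \frac{-19 - 20}{2 \left(2 + 2\right)} = - 4 \left(2 + 18 i \sqrt{5}\right) 52 \frac{-19 - 20}{2 \cdot 4} = - 4 \left(2 + 18 i \sqrt{5}\right) 52 \cdot \frac{1}{2} \cdot \frac{1}{4} \left(-39\right) = \left(-8 - 72 i \sqrt{5}\right) 52 \left(- \frac{39}{8}\right) = \left(-416 - 3744 i \sqrt{5}\right) \left(- \frac{39}{8}\right) = 2028 + 18252 i \sqrt{5}$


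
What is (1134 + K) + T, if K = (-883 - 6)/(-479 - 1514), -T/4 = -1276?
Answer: 12433223/1993 ≈ 6238.4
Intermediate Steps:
T = 5104 (T = -4*(-1276) = 5104)
K = 889/1993 (K = -889/(-1993) = -889*(-1/1993) = 889/1993 ≈ 0.44606)
(1134 + K) + T = (1134 + 889/1993) + 5104 = 2260951/1993 + 5104 = 12433223/1993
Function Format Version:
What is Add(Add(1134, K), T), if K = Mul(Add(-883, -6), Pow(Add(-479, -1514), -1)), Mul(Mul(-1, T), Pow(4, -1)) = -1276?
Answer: Rational(12433223, 1993) ≈ 6238.4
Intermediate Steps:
T = 5104 (T = Mul(-4, -1276) = 5104)
K = Rational(889, 1993) (K = Mul(-889, Pow(-1993, -1)) = Mul(-889, Rational(-1, 1993)) = Rational(889, 1993) ≈ 0.44606)
Add(Add(1134, K), T) = Add(Add(1134, Rational(889, 1993)), 5104) = Add(Rational(2260951, 1993), 5104) = Rational(12433223, 1993)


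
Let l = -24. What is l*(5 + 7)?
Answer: -288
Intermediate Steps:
l*(5 + 7) = -24*(5 + 7) = -24*12 = -288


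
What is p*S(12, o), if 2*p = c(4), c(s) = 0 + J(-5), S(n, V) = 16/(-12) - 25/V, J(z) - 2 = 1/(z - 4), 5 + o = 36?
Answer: -3383/1674 ≈ -2.0209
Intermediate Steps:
o = 31 (o = -5 + 36 = 31)
J(z) = 2 + 1/(-4 + z) (J(z) = 2 + 1/(z - 4) = 2 + 1/(-4 + z))
S(n, V) = -4/3 - 25/V (S(n, V) = 16*(-1/12) - 25/V = -4/3 - 25/V)
c(s) = 17/9 (c(s) = 0 + (-7 + 2*(-5))/(-4 - 5) = 0 + (-7 - 10)/(-9) = 0 - ⅑*(-17) = 0 + 17/9 = 17/9)
p = 17/18 (p = (½)*(17/9) = 17/18 ≈ 0.94444)
p*S(12, o) = 17*(-4/3 - 25/31)/18 = (17/18)*(-199/93) = -3383/1674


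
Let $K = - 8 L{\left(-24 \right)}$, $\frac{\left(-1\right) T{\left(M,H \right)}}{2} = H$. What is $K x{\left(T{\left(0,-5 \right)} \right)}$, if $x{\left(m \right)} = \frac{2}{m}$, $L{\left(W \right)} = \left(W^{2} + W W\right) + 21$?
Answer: $- \frac{9384}{5} \approx -1876.8$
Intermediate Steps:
$T{\left(M,H \right)} = - 2 H$
$L{\left(W \right)} = 21 + 2 W^{2}$ ($L{\left(W \right)} = \left(W^{2} + W^{2}\right) + 21 = 2 W^{2} + 21 = 21 + 2 W^{2}$)
$K = -9384$ ($K = - 8 \left(21 + 2 \left(-24\right)^{2}\right) = - 8 \left(21 + 2 \cdot 576\right) = - 8 \left(21 + 1152\right) = \left(-8\right) 1173 = -9384$)
$K x{\left(T{\left(0,-5 \right)} \right)} = - 9384 \frac{2}{\left(-2\right) \left(-5\right)} = - 9384 \cdot \frac{2}{10} = - 9384 \cdot 2 \cdot \frac{1}{10} = \left(-9384\right) \frac{1}{5} = - \frac{9384}{5}$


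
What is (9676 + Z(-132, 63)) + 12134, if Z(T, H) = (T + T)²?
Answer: 91506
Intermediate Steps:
Z(T, H) = 4*T² (Z(T, H) = (2*T)² = 4*T²)
(9676 + Z(-132, 63)) + 12134 = (9676 + 4*(-132)²) + 12134 = (9676 + 4*17424) + 12134 = (9676 + 69696) + 12134 = 79372 + 12134 = 91506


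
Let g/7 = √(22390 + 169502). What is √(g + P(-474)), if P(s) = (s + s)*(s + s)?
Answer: √(898704 + 14*√47973) ≈ 949.62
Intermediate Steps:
P(s) = 4*s² (P(s) = (2*s)*(2*s) = 4*s²)
g = 14*√47973 (g = 7*√(22390 + 169502) = 7*√191892 = 7*(2*√47973) = 14*√47973 ≈ 3066.4)
√(g + P(-474)) = √(14*√47973 + 4*(-474)²) = √(14*√47973 + 4*224676) = √(14*√47973 + 898704) = √(898704 + 14*√47973)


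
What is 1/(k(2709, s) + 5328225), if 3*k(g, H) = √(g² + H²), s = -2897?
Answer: 564165/3005997872051 - 3*√15731290/255509819124335 ≈ 1.8763e-7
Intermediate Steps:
k(g, H) = √(H² + g²)/3 (k(g, H) = √(g² + H²)/3 = √(H² + g²)/3)
1/(k(2709, s) + 5328225) = 1/(√((-2897)² + 2709²)/3 + 5328225) = 1/(√(8392609 + 7338681)/3 + 5328225) = 1/(√15731290/3 + 5328225) = 1/(5328225 + √15731290/3)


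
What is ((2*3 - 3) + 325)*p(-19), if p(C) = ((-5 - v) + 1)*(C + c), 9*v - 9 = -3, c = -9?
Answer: 128576/3 ≈ 42859.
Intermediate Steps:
v = ⅔ (v = 1 + (⅑)*(-3) = 1 - ⅓ = ⅔ ≈ 0.66667)
p(C) = 42 - 14*C/3 (p(C) = ((-5 - 1*⅔) + 1)*(C - 9) = ((-5 - ⅔) + 1)*(-9 + C) = (-17/3 + 1)*(-9 + C) = -14*(-9 + C)/3 = 42 - 14*C/3)
((2*3 - 3) + 325)*p(-19) = ((2*3 - 3) + 325)*(42 - 14/3*(-19)) = ((6 - 3) + 325)*(42 + 266/3) = (3 + 325)*(392/3) = 328*(392/3) = 128576/3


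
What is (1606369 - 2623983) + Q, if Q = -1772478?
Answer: -2790092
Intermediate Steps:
(1606369 - 2623983) + Q = (1606369 - 2623983) - 1772478 = -1017614 - 1772478 = -2790092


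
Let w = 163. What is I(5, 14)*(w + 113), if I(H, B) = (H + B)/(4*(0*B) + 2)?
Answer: 2622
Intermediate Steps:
I(H, B) = B/2 + H/2 (I(H, B) = (B + H)/(4*0 + 2) = (B + H)/(0 + 2) = (B + H)/2 = (B + H)*(½) = B/2 + H/2)
I(5, 14)*(w + 113) = ((½)*14 + (½)*5)*(163 + 113) = (7 + 5/2)*276 = (19/2)*276 = 2622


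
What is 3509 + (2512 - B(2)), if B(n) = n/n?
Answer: 6020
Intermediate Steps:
B(n) = 1
3509 + (2512 - B(2)) = 3509 + (2512 - 1*1) = 3509 + (2512 - 1) = 3509 + 2511 = 6020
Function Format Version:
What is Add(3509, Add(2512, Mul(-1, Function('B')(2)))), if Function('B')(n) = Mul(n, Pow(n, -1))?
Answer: 6020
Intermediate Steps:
Function('B')(n) = 1
Add(3509, Add(2512, Mul(-1, Function('B')(2)))) = Add(3509, Add(2512, Mul(-1, 1))) = Add(3509, Add(2512, -1)) = Add(3509, 2511) = 6020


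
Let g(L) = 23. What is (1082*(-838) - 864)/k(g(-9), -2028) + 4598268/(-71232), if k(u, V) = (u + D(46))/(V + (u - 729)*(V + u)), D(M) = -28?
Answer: 1523018687150763/5936 ≈ 2.5657e+11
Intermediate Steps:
k(u, V) = (-28 + u)/(V + (-729 + u)*(V + u)) (k(u, V) = (u - 28)/(V + (u - 729)*(V + u)) = (-28 + u)/(V + (-729 + u)*(V + u)))
(1082*(-838) - 864)/k(g(-9), -2028) + 4598268/(-71232) = (1082*(-838) - 864)/(((-28 + 23)/(23² - 729*23 - 728*(-2028) - 2028*23))) + 4598268/(-71232) = (-906716 - 864)/((-5/(529 - 16767 + 1476384 - 46644))) + 4598268*(-1/71232) = -907580/(-5/1413502) - 383189/5936 = -907580*(-1413502/5) - 383189/5936 = 256573229032 - 383189/5936 = 1523018687150763/5936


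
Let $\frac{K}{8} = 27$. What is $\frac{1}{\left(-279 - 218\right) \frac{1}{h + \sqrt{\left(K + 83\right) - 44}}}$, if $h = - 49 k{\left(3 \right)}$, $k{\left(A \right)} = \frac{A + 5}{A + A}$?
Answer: $\frac{28}{213} - \frac{\sqrt{255}}{497} \approx 0.099325$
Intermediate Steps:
$K = 216$ ($K = 8 \cdot 27 = 216$)
$k{\left(A \right)} = \frac{5 + A}{2 A}$
$h = - \frac{196}{3}$ ($h = - 49 \frac{5 + 3}{2 \cdot 3} = - 49 \cdot \frac{1}{2} \cdot \frac{1}{3} \cdot 8 = \left(-49\right) \frac{4}{3} = - \frac{196}{3} \approx -65.333$)
$\frac{1}{\left(-279 - 218\right) \frac{1}{h + \sqrt{\left(K + 83\right) - 44}}} = \frac{1}{\left(-279 - 218\right) \frac{1}{- \frac{196}{3} + \sqrt{\left(216 + 83\right) - 44}}} = \frac{1}{\left(-497\right) \frac{1}{- \frac{196}{3} + \sqrt{299 - 44}}} = \frac{1}{\left(-497\right) \frac{1}{- \frac{196}{3} + \sqrt{255}}} = \frac{28}{213} - \frac{\sqrt{255}}{497}$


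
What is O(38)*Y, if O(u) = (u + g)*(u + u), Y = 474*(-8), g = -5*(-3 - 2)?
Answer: -18156096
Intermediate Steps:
g = 25 (g = -5*(-5) = 25)
Y = -3792
O(u) = 2*u*(25 + u) (O(u) = (u + 25)*(u + u) = (25 + u)*(2*u) = 2*u*(25 + u))
O(38)*Y = (2*38*(25 + 38))*(-3792) = (2*38*63)*(-3792) = 4788*(-3792) = -18156096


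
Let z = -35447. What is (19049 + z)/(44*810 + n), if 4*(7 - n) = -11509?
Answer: -65592/154097 ≈ -0.42565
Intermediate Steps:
n = 11537/4 (n = 7 - ¼*(-11509) = 7 + 11509/4 = 11537/4 ≈ 2884.3)
(19049 + z)/(44*810 + n) = (19049 - 35447)/(44*810 + 11537/4) = -16398/(35640 + 11537/4) = -16398/154097/4 = -16398*4/154097 = -65592/154097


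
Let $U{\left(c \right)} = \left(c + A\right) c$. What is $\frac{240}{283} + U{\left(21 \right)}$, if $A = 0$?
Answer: $\frac{125043}{283} \approx 441.85$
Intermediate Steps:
$U{\left(c \right)} = c^{2}$ ($U{\left(c \right)} = \left(c + 0\right) c = c c = c^{2}$)
$\frac{240}{283} + U{\left(21 \right)} = \frac{240}{283} + 21^{2} = 240 \cdot \frac{1}{283} + 441 = \frac{240}{283} + 441 = \frac{125043}{283}$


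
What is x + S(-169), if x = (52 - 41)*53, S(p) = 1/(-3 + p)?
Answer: 100275/172 ≈ 582.99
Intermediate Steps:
x = 583 (x = 11*53 = 583)
x + S(-169) = 583 + 1/(-3 - 169) = 583 + 1/(-172) = 583 - 1/172 = 100275/172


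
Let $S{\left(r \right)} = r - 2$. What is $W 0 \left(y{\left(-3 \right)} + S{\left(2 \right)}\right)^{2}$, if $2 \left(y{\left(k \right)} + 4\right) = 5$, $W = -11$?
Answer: $0$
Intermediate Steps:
$S{\left(r \right)} = -2 + r$ ($S{\left(r \right)} = r - 2 = -2 + r$)
$y{\left(k \right)} = - \frac{3}{2}$ ($y{\left(k \right)} = -4 + \frac{1}{2} \cdot 5 = -4 + \frac{5}{2} = - \frac{3}{2}$)
$W 0 \left(y{\left(-3 \right)} + S{\left(2 \right)}\right)^{2} = \left(-11\right) 0 \left(- \frac{3}{2} + \left(-2 + 2\right)\right)^{2} = 0 \left(- \frac{3}{2} + 0\right)^{2} = 0 \left(- \frac{3}{2}\right)^{2} = 0 \cdot \frac{9}{4} = 0$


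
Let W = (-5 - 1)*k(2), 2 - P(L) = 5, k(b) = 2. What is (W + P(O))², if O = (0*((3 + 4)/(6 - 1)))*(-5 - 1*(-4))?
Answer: 225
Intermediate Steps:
O = 0 (O = (0*(7/5))*(-5 + 4) = (0*(7*(⅕)))*(-1) = (0*(7/5))*(-1) = 0*(-1) = 0)
P(L) = -3 (P(L) = 2 - 1*5 = 2 - 5 = -3)
W = -12 (W = (-5 - 1)*2 = -6*2 = -12)
(W + P(O))² = (-12 - 3)² = (-15)² = 225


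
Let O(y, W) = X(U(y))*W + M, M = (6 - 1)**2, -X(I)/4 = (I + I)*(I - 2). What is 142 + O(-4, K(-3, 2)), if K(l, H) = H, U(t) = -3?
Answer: -73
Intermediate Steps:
X(I) = -8*I*(-2 + I) (X(I) = -4*(I + I)*(I - 2) = -4*2*I*(-2 + I) = -8*I*(-2 + I))
M = 25 (M = 5**2 = 25)
O(y, W) = 25 - 120*W (O(y, W) = (8*(-3)*(2 - 1*(-3)))*W + 25 = (8*(-3)*(2 + 3))*W + 25 = (8*(-3)*5)*W + 25 = -120*W + 25 = 25 - 120*W)
142 + O(-4, K(-3, 2)) = 142 + (25 - 120*2) = 142 + (25 - 240) = 142 - 215 = -73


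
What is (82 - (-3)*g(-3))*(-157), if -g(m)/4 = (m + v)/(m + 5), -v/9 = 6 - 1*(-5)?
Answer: -108958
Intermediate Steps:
v = -99 (v = -9*(6 - 1*(-5)) = -9*(6 + 5) = -9*11 = -99)
g(m) = -4*(-99 + m)/(5 + m) (g(m) = -4*(m - 99)/(m + 5) = -4*(-99 + m)/(5 + m))
(82 - (-3)*g(-3))*(-157) = (82 - (-3)*4*(99 - 1*(-3))/(5 - 3))*(-157) = (82 - (-3)*4*(99 + 3)/2)*(-157) = (82 - (-3)*4*(½)*102)*(-157) = (82 - (-3)*204)*(-157) = (82 - 3*(-204))*(-157) = (82 + 612)*(-157) = 694*(-157) = -108958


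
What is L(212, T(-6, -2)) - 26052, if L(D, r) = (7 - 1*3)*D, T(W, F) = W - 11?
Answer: -25204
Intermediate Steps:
T(W, F) = -11 + W
L(D, r) = 4*D (L(D, r) = (7 - 3)*D = 4*D)
L(212, T(-6, -2)) - 26052 = 4*212 - 26052 = 848 - 26052 = -25204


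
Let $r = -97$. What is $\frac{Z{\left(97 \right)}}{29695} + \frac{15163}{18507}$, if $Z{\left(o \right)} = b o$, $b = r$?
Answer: $\frac{276132922}{549565365} \approx 0.50246$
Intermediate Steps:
$b = -97$
$Z{\left(o \right)} = - 97 o$
$\frac{Z{\left(97 \right)}}{29695} + \frac{15163}{18507} = \frac{\left(-97\right) 97}{29695} + \frac{15163}{18507} = \left(-9409\right) \frac{1}{29695} + 15163 \cdot \frac{1}{18507} = - \frac{9409}{29695} + \frac{15163}{18507} = \frac{276132922}{549565365}$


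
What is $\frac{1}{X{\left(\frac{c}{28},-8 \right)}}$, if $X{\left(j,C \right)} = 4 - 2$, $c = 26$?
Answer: $\frac{1}{2} \approx 0.5$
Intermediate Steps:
$X{\left(j,C \right)} = 2$ ($X{\left(j,C \right)} = 4 - 2 = 2$)
$\frac{1}{X{\left(\frac{c}{28},-8 \right)}} = \frac{1}{2}$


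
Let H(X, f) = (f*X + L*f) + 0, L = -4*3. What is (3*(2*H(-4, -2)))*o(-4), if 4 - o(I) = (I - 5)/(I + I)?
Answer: 552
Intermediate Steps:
L = -12
H(X, f) = -12*f + X*f (H(X, f) = (f*X - 12*f) + 0 = (X*f - 12*f) + 0 = (-12*f + X*f) + 0 = -12*f + X*f)
o(I) = 4 - (-5 + I)/(2*I) (o(I) = 4 - (I - 5)/(I + I) = 4 - (-5 + I)/(2*I))
(3*(2*H(-4, -2)))*o(-4) = (3*(2*(-2*(-12 - 4))))*((1/2)*(5 + 7*(-4))/(-4)) = (3*(2*(-2*(-16))))*((1/2)*(-1/4)*(5 - 28)) = (3*(2*32))*((1/2)*(-1/4)*(-23)) = (3*64)*(23/8) = 192*(23/8) = 552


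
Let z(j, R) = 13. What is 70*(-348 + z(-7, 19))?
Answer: -23450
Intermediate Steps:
70*(-348 + z(-7, 19)) = 70*(-348 + 13) = 70*(-335) = -23450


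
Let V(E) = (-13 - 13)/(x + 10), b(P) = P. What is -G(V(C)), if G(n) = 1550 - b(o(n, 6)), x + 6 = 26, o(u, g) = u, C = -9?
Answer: -23263/15 ≈ -1550.9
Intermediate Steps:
x = 20 (x = -6 + 26 = 20)
V(E) = -13/15 (V(E) = (-13 - 13)/(20 + 10) = -26/30 = -26*1/30 = -13/15)
G(n) = 1550 - n
-G(V(C)) = -(1550 - 1*(-13/15)) = -(1550 + 13/15) = -1*23263/15 = -23263/15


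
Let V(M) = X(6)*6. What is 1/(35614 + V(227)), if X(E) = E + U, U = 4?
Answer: 1/35674 ≈ 2.8032e-5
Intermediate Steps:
X(E) = 4 + E (X(E) = E + 4 = 4 + E)
V(M) = 60 (V(M) = (4 + 6)*6 = 10*6 = 60)
1/(35614 + V(227)) = 1/(35614 + 60) = 1/35674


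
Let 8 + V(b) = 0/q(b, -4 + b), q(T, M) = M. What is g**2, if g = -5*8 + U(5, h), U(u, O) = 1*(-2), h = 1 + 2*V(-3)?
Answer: 1764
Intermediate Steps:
V(b) = -8 (V(b) = -8 + 0/(-4 + b) = -8 + 0 = -8)
h = -15 (h = 1 + 2*(-8) = 1 - 16 = -15)
U(u, O) = -2
g = -42 (g = -5*8 - 2 = -40 - 2 = -42)
g**2 = (-42)**2 = 1764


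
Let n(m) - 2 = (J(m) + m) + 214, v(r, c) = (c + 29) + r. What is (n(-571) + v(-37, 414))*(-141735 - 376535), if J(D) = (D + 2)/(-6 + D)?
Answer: -15546026920/577 ≈ -2.6943e+7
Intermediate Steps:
v(r, c) = 29 + c + r (v(r, c) = (29 + c) + r = 29 + c + r)
J(D) = (2 + D)/(-6 + D)
n(m) = 216 + m + (2 + m)/(-6 + m) (n(m) = 2 + (((2 + m)/(-6 + m) + m) + 214) = 2 + ((m + (2 + m)/(-6 + m)) + 214) = 2 + (214 + m + (2 + m)/(-6 + m)) = 216 + m + (2 + m)/(-6 + m))
(n(-571) + v(-37, 414))*(-141735 - 376535) = ((-1294 + (-571)² + 211*(-571))/(-6 - 571) + (29 + 414 - 37))*(-141735 - 376535) = ((-1294 + 326041 - 120481)/(-577) + 406)*(-518270) = (-1/577*204266 + 406)*(-518270) = (-204266/577 + 406)*(-518270) = (29996/577)*(-518270) = -15546026920/577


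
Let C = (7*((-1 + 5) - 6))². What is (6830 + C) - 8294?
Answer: -1268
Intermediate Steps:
C = 196 (C = (7*(4 - 6))² = (7*(-2))² = (-14)² = 196)
(6830 + C) - 8294 = (6830 + 196) - 8294 = 7026 - 8294 = -1268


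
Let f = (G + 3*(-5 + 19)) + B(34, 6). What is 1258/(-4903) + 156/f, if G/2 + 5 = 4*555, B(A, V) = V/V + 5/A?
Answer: -12716918/57360197 ≈ -0.22170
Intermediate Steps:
B(A, V) = 1 + 5/A
G = 4430 (G = -10 + 2*(4*555) = -10 + 2*2220 = -10 + 4440 = 4430)
f = 152087/34 (f = (4430 + 3*(-5 + 19)) + (5 + 34)/34 = (4430 + 3*14) + (1/34)*39 = (4430 + 42) + 39/34 = 4472 + 39/34 = 152087/34 ≈ 4473.1)
1258/(-4903) + 156/f = 1258/(-4903) + 156/(152087/34) = 1258*(-1/4903) + 156*(34/152087) = -1258/4903 + 408/11699 = -12716918/57360197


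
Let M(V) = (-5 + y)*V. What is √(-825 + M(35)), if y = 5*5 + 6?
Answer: √85 ≈ 9.2195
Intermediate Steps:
y = 31 (y = 25 + 6 = 31)
M(V) = 26*V (M(V) = (-5 + 31)*V = 26*V)
√(-825 + M(35)) = √(-825 + 26*35) = √(-825 + 910) = √85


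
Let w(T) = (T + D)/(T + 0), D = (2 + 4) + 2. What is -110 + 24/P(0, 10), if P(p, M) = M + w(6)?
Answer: -3998/37 ≈ -108.05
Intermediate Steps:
D = 8 (D = 6 + 2 = 8)
w(T) = (8 + T)/T (w(T) = (T + 8)/(T + 0) = (8 + T)/T)
P(p, M) = 7/3 + M (P(p, M) = M + (8 + 6)/6 = M + (1/6)*14 = M + 7/3 = 7/3 + M)
-110 + 24/P(0, 10) = -110 + 24/(7/3 + 10) = -110 + 24/(37/3) = -110 + (3/37)*24 = -110 + 72/37 = -3998/37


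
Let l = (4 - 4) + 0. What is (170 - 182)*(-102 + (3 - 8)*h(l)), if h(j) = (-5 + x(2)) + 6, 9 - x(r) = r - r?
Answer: 1824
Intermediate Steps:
x(r) = 9 (x(r) = 9 - (r - r) = 9 - 1*0 = 9 + 0 = 9)
l = 0 (l = 0 + 0 = 0)
h(j) = 10 (h(j) = (-5 + 9) + 6 = 4 + 6 = 10)
(170 - 182)*(-102 + (3 - 8)*h(l)) = (170 - 182)*(-102 + (3 - 8)*10) = -12*(-102 - 5*10) = -12*(-102 - 50) = -12*(-152) = 1824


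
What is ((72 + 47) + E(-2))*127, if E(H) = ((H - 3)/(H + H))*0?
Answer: 15113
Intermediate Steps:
E(H) = 0 (E(H) = ((-3 + H)/((2*H)))*0 = ((-3 + H)*(1/(2*H)))*0 = ((-3 + H)/(2*H))*0 = 0)
((72 + 47) + E(-2))*127 = ((72 + 47) + 0)*127 = (119 + 0)*127 = 119*127 = 15113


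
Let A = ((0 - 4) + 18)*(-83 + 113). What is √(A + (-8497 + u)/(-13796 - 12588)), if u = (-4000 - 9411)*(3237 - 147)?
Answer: √86621585783/6596 ≈ 44.620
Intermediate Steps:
u = -41439990 (u = -13411*3090 = -41439990)
A = 420 (A = (-4 + 18)*30 = 14*30 = 420)
√(A + (-8497 + u)/(-13796 - 12588)) = √(420 + (-8497 - 41439990)/(-13796 - 12588)) = √(420 - 41448487/(-26384)) = √(420 - 41448487*(-1/26384)) = √(420 + 41448487/26384) = √(52529767/26384) = √86621585783/6596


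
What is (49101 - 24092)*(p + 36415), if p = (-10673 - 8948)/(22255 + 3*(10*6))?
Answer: 2918732165448/3205 ≈ 9.1068e+8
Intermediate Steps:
p = -2803/3205 (p = -19621/(22255 + 3*60) = -19621/(22255 + 180) = -19621/22435 = -19621*1/22435 = -2803/3205 ≈ -0.87457)
(49101 - 24092)*(p + 36415) = (49101 - 24092)*(-2803/3205 + 36415) = 25009*(116707272/3205) = 2918732165448/3205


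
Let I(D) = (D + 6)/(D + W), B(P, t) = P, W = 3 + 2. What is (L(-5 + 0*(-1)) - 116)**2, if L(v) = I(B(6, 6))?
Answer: 1597696/121 ≈ 13204.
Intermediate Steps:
W = 5
I(D) = (6 + D)/(5 + D) (I(D) = (D + 6)/(D + 5) = (6 + D)/(5 + D))
L(v) = 12/11 (L(v) = (6 + 6)/(5 + 6) = 12/11)
(L(-5 + 0*(-1)) - 116)**2 = (12/11 - 116)**2 = (-1264/11)**2 = 1597696/121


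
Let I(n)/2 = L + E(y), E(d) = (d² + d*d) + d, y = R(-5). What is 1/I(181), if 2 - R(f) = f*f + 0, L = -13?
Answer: 1/2044 ≈ 0.00048924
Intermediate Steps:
R(f) = 2 - f² (R(f) = 2 - (f*f + 0) = 2 - (f² + 0) = 2 - f²)
y = -23 (y = 2 - 1*(-5)² = 2 - 1*25 = 2 - 25 = -23)
E(d) = d + 2*d² (E(d) = (d² + d²) + d = 2*d² + d = d + 2*d²)
I(n) = 2044 (I(n) = 2*(-13 - 23*(1 + 2*(-23))) = 2*(-13 - 23*(1 - 46)) = 2*(-13 - 23*(-45)) = 2*(-13 + 1035) = 2*1022 = 2044)
1/I(181) = 1/2044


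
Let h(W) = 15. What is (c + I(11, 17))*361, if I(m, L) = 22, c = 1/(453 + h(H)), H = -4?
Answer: 3717217/468 ≈ 7942.8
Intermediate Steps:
c = 1/468 (c = 1/(453 + 15) = 1/468 ≈ 0.0021368)
(c + I(11, 17))*361 = (1/468 + 22)*361 = (10297/468)*361 = 3717217/468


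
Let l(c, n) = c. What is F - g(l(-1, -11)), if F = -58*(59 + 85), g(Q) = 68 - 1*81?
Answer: -8339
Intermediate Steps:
g(Q) = -13 (g(Q) = 68 - 81 = -13)
F = -8352 (F = -58*144 = -8352)
F - g(l(-1, -11)) = -8352 - 1*(-13) = -8352 + 13 = -8339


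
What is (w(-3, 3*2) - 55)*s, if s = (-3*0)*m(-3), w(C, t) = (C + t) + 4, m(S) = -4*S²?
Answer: 0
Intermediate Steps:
w(C, t) = 4 + C + t
s = 0 (s = (-3*0)*(-4*(-3)²) = 0*(-4*9) = 0*(-36) = 0)
(w(-3, 3*2) - 55)*s = ((4 - 3 + 3*2) - 55)*0 = ((4 - 3 + 6) - 55)*0 = (7 - 55)*0 = -48*0 = 0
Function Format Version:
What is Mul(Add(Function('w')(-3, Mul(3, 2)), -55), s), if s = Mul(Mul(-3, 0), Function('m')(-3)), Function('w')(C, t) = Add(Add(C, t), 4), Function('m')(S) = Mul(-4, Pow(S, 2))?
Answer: 0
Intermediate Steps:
Function('w')(C, t) = Add(4, C, t)
s = 0 (s = Mul(Mul(-3, 0), Mul(-4, Pow(-3, 2))) = Mul(0, Mul(-4, 9)) = Mul(0, -36) = 0)
Mul(Add(Function('w')(-3, Mul(3, 2)), -55), s) = Mul(Add(Add(4, -3, Mul(3, 2)), -55), 0) = Mul(Add(Add(4, -3, 6), -55), 0) = Mul(Add(7, -55), 0) = Mul(-48, 0) = 0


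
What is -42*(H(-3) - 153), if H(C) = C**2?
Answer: 6048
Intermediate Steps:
-42*(H(-3) - 153) = -42*((-3)**2 - 153) = -42*(9 - 153) = -42*(-144) = 6048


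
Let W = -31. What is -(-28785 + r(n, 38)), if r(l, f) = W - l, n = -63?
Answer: 28753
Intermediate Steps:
r(l, f) = -31 - l
-(-28785 + r(n, 38)) = -(-28785 + (-31 - 1*(-63))) = -(-28785 + (-31 + 63)) = -(-28785 + 32) = -1*(-28753) = 28753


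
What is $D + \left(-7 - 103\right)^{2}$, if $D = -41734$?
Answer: $-29634$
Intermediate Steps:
$D + \left(-7 - 103\right)^{2} = -41734 + \left(-7 - 103\right)^{2} = -41734 + \left(-110\right)^{2} = -41734 + 12100 = -29634$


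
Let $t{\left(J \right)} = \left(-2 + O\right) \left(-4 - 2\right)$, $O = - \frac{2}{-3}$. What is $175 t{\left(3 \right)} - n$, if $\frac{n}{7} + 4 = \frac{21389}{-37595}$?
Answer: $\frac{737471}{515} \approx 1432.0$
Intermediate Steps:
$n = - \frac{16471}{515}$ ($n = -28 + 7 \frac{21389}{-37595} = -28 + 7 \cdot 21389 \left(- \frac{1}{37595}\right) = -28 + 7 \left(- \frac{293}{515}\right) = -28 - \frac{2051}{515} = - \frac{16471}{515} \approx -31.983$)
$O = \frac{2}{3}$ ($O = \left(-2\right) \left(- \frac{1}{3}\right) = \frac{2}{3} \approx 0.66667$)
$t{\left(J \right)} = 8$ ($t{\left(J \right)} = \left(-2 + \frac{2}{3}\right) \left(-4 - 2\right) = \left(- \frac{4}{3}\right) \left(-6\right) = 8$)
$175 t{\left(3 \right)} - n = 175 \cdot 8 - - \frac{16471}{515} = 1400 + \frac{16471}{515} = \frac{737471}{515}$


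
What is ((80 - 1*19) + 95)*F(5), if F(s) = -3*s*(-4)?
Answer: 9360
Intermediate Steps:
F(s) = 12*s
((80 - 1*19) + 95)*F(5) = ((80 - 1*19) + 95)*(12*5) = ((80 - 19) + 95)*60 = (61 + 95)*60 = 156*60 = 9360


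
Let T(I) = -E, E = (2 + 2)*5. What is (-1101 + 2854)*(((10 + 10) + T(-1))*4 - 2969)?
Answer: -5204657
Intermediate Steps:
E = 20 (E = 4*5 = 20)
T(I) = -20 (T(I) = -1*20 = -20)
(-1101 + 2854)*(((10 + 10) + T(-1))*4 - 2969) = (-1101 + 2854)*(((10 + 10) - 20)*4 - 2969) = 1753*((20 - 20)*4 - 2969) = 1753*(0*4 - 2969) = 1753*(0 - 2969) = 1753*(-2969) = -5204657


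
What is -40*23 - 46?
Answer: -966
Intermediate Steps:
-40*23 - 46 = -920 - 46 = -966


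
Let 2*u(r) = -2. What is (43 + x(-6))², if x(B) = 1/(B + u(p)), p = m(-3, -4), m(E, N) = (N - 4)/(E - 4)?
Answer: 90000/49 ≈ 1836.7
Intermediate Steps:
m(E, N) = (-4 + N)/(-4 + E)
p = 8/7 (p = (-4 - 4)/(-4 - 3) = -8/(-7) = -⅐*(-8) = 8/7 ≈ 1.1429)
u(r) = -1 (u(r) = (½)*(-2) = -1)
x(B) = 1/(-1 + B) (x(B) = 1/(B - 1) = 1/(-1 + B))
(43 + x(-6))² = (43 + 1/(-1 - 6))² = (43 + 1/(-7))² = (43 - ⅐)² = (300/7)² = 90000/49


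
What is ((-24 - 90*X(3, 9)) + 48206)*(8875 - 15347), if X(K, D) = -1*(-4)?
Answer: -309503984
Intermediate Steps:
X(K, D) = 4
((-24 - 90*X(3, 9)) + 48206)*(8875 - 15347) = ((-24 - 90*4) + 48206)*(8875 - 15347) = ((-24 - 360) + 48206)*(-6472) = (-384 + 48206)*(-6472) = 47822*(-6472) = -309503984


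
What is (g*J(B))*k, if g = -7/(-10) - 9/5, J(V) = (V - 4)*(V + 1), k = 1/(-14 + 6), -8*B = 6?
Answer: -209/1280 ≈ -0.16328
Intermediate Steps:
B = -¾ (B = -⅛*6 = -¾ ≈ -0.75000)
k = -⅛ (k = 1/(-8) = -⅛ ≈ -0.12500)
J(V) = (1 + V)*(-4 + V) (J(V) = (-4 + V)*(1 + V) = (1 + V)*(-4 + V))
g = -11/10 (g = -7*(-⅒) - 9*⅕ = 7/10 - 9/5 = -11/10 ≈ -1.1000)
(g*J(B))*k = -11*(-4 + (-¾)² - 3*(-¾))/10*(-⅛) = -11*(-4 + 9/16 + 9/4)/10*(-⅛) = -11/10*(-19/16)*(-⅛) = (209/160)*(-⅛) = -209/1280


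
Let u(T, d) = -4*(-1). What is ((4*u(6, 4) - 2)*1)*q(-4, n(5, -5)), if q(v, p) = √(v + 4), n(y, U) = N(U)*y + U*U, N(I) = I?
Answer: 0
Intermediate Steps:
u(T, d) = 4
n(y, U) = U² + U*y (n(y, U) = U*y + U*U = U*y + U² = U² + U*y)
q(v, p) = √(4 + v)
((4*u(6, 4) - 2)*1)*q(-4, n(5, -5)) = ((4*4 - 2)*1)*√(4 - 4) = ((16 - 2)*1)*√0 = (14*1)*0 = 14*0 = 0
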